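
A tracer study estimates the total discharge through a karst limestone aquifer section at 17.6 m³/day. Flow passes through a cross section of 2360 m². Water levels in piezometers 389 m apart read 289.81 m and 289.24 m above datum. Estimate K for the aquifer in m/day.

5.09

Hydraulic gradient i = (289.81 − 289.24) / 389 = 0.57 / 389 = 0.001465.
From Q = K·A·i, K = Q / (A·i) = 17.6 / (2360 × 0.001465) = 5.090 m/day.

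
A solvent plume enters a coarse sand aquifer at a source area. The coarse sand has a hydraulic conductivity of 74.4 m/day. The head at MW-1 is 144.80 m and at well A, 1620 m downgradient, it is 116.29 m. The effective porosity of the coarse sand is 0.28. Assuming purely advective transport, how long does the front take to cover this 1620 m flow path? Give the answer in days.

346

Hydraulic gradient i = (144.80 − 116.29) / 1620 = 28.51 / 1620 = 0.01760.
Darcy flux q = K · i = 74.40 × 0.01760 = 1.309 m/day.
Seepage velocity v = q / n_e = 1.309 / 0.28 = 4.676 m/day.
Travel time t = L / v = 1620 / 4.676 = 346.4 days.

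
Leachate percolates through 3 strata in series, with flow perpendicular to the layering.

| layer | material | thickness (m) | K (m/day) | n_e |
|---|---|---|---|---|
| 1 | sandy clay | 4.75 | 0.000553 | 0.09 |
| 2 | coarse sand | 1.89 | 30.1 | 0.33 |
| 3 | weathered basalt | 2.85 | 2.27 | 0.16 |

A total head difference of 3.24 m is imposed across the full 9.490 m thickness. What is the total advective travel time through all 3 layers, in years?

10.9

With flow normal to the layers, continuity requires the same specific discharge q through every layer.
Σ(b_i/K_i) = 4.75/0.000553 + 1.89/30.1 + 2.85/2.27 = 8591 d.
q = Δh / Σ(b_i/K_i) = 3.24 / 8591 = 0.0003771 m/day.
In each layer the seepage velocity is v_i = q/n_i, so the layer transit time is t_i = b_i·n_i / q:
  layer 1 (sandy clay): t_1 = 4.75 × 0.09 / 0.0003771 = 1134 d
  layer 2 (coarse sand): t_2 = 1.89 × 0.33 / 0.0003771 = 1654 d
  layer 3 (weathered basalt): t_3 = 2.85 × 0.16 / 0.0003771 = 1209 d
Total t = Σ t_i = 3996 days = 10.94 years.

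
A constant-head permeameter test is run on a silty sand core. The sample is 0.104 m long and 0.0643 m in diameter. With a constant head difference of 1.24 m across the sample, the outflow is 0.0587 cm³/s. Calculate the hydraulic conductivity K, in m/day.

0.131

Cross-sectional area A = π·(d/2)² = π × (0.0643/2)² = 0.003247 m².
Convert discharge: 0.0587 cm³/s = 5.870e-08 m³/s.
Darcy's law rearranged: K = Q·L / (A·Δh) = 5.870e-08 × 0.104 / (0.003247 × 1.24) = 1.516e-06 m/s = 0.1310 m/day.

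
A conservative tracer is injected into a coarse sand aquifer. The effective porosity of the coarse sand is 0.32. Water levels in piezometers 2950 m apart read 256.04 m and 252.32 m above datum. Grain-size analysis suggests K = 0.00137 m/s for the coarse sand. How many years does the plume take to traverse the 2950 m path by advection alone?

Convert K: 0.00137 m/s × 86400 = 118.4 m/day.
Hydraulic gradient i = (256.04 − 252.32) / 2950 = 3.72 / 2950 = 0.001261.
Darcy flux q = K · i = 118.4 × 0.001261 = 0.1493 m/day.
Seepage velocity v = q / n_e = 0.1493 / 0.32 = 0.4665 m/day.
Travel time t = L / v = 2950 / 0.4665 = 6324 days = 17.32 years.

17.3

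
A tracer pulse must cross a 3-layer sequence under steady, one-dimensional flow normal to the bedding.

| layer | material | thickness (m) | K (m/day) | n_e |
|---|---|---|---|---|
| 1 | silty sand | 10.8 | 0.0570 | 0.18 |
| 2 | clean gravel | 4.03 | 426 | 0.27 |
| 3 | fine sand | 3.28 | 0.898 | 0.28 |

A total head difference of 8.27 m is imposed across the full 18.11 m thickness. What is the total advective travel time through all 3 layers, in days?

92.3

With flow normal to the layers, continuity requires the same specific discharge q through every layer.
Σ(b_i/K_i) = 10.8/0.0570 + 4.03/426 + 3.28/0.898 = 193.1 d.
q = Δh / Σ(b_i/K_i) = 8.27 / 193.1 = 0.04282 m/day.
In each layer the seepage velocity is v_i = q/n_i, so the layer transit time is t_i = b_i·n_i / q:
  layer 1 (silty sand): t_1 = 10.8 × 0.18 / 0.04282 = 45.40 d
  layer 2 (clean gravel): t_2 = 4.03 × 0.27 / 0.04282 = 25.41 d
  layer 3 (fine sand): t_3 = 3.28 × 0.28 / 0.04282 = 21.45 d
Total t = Σ t_i = 92.26 days.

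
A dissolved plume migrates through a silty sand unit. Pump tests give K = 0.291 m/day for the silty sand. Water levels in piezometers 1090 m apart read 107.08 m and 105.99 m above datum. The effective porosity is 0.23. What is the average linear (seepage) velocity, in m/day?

0.00127

Hydraulic gradient i = (107.08 − 105.99) / 1090 = 1.09 / 1090 = 0.001000.
Darcy flux q = K · i = 0.2910 × 0.001000 = 0.0002910 m/day.
Seepage velocity v = q / n_e = 0.0002910 / 0.23 = 0.001265 m/day.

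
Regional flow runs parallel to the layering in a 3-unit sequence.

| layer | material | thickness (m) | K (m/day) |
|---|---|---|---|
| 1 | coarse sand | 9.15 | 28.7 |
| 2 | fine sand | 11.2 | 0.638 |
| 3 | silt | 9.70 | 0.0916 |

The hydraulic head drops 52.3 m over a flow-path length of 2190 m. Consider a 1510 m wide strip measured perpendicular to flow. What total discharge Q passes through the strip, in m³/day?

Flow is parallel to layering, so each bed carries its own Darcy discharge and the transmissivities add.
Σ(K_i·b_i) = 28.7×9.15 + 0.638×11.2 + 0.0916×9.70 = 270.6 m²/day.
Hydraulic gradient i = Δh / L = 52.3 / 2190 = 0.02388.
Q = Σ(K_i·b_i) · W · i = 270.6 × 1510 × 0.02388 = 9759 m³/day.

9760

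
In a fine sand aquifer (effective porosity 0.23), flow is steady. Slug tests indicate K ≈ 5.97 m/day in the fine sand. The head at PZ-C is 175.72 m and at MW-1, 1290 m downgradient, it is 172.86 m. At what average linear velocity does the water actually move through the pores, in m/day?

0.0575

Hydraulic gradient i = (175.72 − 172.86) / 1290 = 2.86 / 1290 = 0.002217.
Darcy flux q = K · i = 5.970 × 0.002217 = 0.01324 m/day.
Seepage velocity v = q / n_e = 0.01324 / 0.23 = 0.05755 m/day.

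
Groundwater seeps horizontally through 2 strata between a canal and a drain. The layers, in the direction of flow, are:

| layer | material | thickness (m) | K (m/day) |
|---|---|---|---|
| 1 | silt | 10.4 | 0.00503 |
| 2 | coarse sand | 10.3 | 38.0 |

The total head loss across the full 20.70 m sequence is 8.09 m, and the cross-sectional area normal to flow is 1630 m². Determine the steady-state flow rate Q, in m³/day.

Flow is perpendicular to layering, so the layers act in series and the equivalent K is the thickness-weighted harmonic mean.
Total thickness L = 10.4 + 10.3 = 20.70 m.
Σ(b_i/K_i) = 10.4/0.00503 + 10.3/38.0 = 2068 d.
K_eq = L / Σ(b_i/K_i) = 20.70 / 2068 = 0.01001 m/day.
Q = K_eq · A · (Δh/L) = 0.01001 × 1630 × (8.09/20.70) = 6.377 m³/day.

6.38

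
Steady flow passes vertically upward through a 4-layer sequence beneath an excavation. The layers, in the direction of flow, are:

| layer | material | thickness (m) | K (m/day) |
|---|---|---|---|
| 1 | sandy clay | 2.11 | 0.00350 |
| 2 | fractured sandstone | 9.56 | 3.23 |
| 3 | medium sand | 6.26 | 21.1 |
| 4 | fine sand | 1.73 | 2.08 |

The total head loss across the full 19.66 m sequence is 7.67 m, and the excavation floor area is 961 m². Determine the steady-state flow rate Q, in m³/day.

12.1

Flow is perpendicular to layering, so the layers act in series and the equivalent K is the thickness-weighted harmonic mean.
Total thickness L = 2.11 + 9.56 + 6.26 + 1.73 = 19.66 m.
Σ(b_i/K_i) = 2.11/0.00350 + 9.56/3.23 + 6.26/21.1 + 1.73/2.08 = 606.9 d.
K_eq = L / Σ(b_i/K_i) = 19.66 / 606.9 = 0.03239 m/day.
Q = K_eq · A · (Δh/L) = 0.03239 × 961 × (7.67/19.66) = 12.14 m³/day.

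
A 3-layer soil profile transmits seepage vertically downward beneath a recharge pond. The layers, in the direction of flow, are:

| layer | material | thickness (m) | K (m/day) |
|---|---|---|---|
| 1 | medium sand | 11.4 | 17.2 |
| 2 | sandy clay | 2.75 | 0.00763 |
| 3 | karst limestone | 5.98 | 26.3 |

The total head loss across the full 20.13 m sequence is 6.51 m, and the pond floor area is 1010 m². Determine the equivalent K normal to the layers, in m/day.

Flow is perpendicular to layering, so the layers act in series and the equivalent K is the thickness-weighted harmonic mean.
Total thickness L = 11.4 + 2.75 + 5.98 = 20.13 m.
Σ(b_i/K_i) = 11.4/17.2 + 2.75/0.00763 + 5.98/26.3 = 361.3 d.
K_eq = L / Σ(b_i/K_i) = 20.13 / 361.3 = 0.05571 m/day.

0.0557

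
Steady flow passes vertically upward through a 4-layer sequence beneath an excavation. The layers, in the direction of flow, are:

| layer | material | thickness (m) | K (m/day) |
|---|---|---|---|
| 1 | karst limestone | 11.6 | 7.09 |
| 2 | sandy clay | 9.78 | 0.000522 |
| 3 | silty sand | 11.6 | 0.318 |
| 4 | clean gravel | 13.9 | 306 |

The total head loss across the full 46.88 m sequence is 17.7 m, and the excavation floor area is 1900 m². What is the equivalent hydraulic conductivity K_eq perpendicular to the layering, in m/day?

Flow is perpendicular to layering, so the layers act in series and the equivalent K is the thickness-weighted harmonic mean.
Total thickness L = 11.6 + 9.78 + 11.6 + 13.9 = 46.88 m.
Σ(b_i/K_i) = 11.6/7.09 + 9.78/0.000522 + 11.6/0.318 + 13.9/306 = 18774 d.
K_eq = L / Σ(b_i/K_i) = 46.88 / 18774 = 0.002497 m/day.

0.00250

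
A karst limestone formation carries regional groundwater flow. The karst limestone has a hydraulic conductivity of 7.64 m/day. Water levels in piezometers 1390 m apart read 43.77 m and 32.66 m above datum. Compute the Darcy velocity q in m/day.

Hydraulic gradient i = (43.77 − 32.66) / 1390 = 11.11 / 1390 = 0.007993.
Specific discharge q = K · i = 7.640 × 0.007993 = 0.06107 m/day.

0.0611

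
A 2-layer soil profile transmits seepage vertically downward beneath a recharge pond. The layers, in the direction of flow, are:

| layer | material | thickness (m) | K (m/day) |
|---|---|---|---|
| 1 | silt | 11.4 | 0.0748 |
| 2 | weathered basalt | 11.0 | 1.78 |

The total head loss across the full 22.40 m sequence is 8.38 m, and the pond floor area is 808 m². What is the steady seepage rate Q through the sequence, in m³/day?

42.7

Flow is perpendicular to layering, so the layers act in series and the equivalent K is the thickness-weighted harmonic mean.
Total thickness L = 11.4 + 11.0 = 22.40 m.
Σ(b_i/K_i) = 11.4/0.0748 + 11.0/1.78 = 158.6 d.
K_eq = L / Σ(b_i/K_i) = 22.40 / 158.6 = 0.1412 m/day.
Q = K_eq · A · (Δh/L) = 0.1412 × 808 × (8.38/22.40) = 42.70 m³/day.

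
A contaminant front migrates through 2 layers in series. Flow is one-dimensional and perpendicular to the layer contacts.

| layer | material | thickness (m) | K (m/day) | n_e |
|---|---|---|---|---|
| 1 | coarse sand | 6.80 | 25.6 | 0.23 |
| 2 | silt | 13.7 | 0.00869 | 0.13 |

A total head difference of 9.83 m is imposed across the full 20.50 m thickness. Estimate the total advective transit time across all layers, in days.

537

With flow normal to the layers, continuity requires the same specific discharge q through every layer.
Σ(b_i/K_i) = 6.80/25.6 + 13.7/0.00869 = 1577 d.
q = Δh / Σ(b_i/K_i) = 9.83 / 1577 = 0.006234 m/day.
In each layer the seepage velocity is v_i = q/n_i, so the layer transit time is t_i = b_i·n_i / q:
  layer 1 (coarse sand): t_1 = 6.80 × 0.23 / 0.006234 = 250.9 d
  layer 2 (silt): t_2 = 13.7 × 0.13 / 0.006234 = 285.7 d
Total t = Σ t_i = 536.6 days.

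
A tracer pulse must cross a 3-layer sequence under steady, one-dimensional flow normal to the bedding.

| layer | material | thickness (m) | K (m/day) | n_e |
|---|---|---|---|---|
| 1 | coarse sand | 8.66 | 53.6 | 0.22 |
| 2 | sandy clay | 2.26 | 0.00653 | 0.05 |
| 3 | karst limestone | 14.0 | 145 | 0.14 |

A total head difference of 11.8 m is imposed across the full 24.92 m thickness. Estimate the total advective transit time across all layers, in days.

117

With flow normal to the layers, continuity requires the same specific discharge q through every layer.
Σ(b_i/K_i) = 8.66/53.6 + 2.26/0.00653 + 14.0/145 = 346.4 d.
q = Δh / Σ(b_i/K_i) = 11.8 / 346.4 = 0.03407 m/day.
In each layer the seepage velocity is v_i = q/n_i, so the layer transit time is t_i = b_i·n_i / q:
  layer 1 (coarse sand): t_1 = 8.66 × 0.22 / 0.03407 = 55.92 d
  layer 2 (sandy clay): t_2 = 2.26 × 0.05 / 0.03407 = 3.317 d
  layer 3 (karst limestone): t_3 = 14.0 × 0.14 / 0.03407 = 57.53 d
Total t = Σ t_i = 116.8 days.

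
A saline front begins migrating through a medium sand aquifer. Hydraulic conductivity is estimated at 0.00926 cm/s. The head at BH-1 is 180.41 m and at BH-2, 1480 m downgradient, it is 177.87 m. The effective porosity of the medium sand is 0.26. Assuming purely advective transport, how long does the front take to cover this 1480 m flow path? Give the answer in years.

Convert K: 0.00926 cm/s × 864 = 8.001 m/day.
Hydraulic gradient i = (180.41 − 177.87) / 1480 = 2.54 / 1480 = 0.001716.
Darcy flux q = K · i = 8.001 × 0.001716 = 0.01373 m/day.
Seepage velocity v = q / n_e = 0.01373 / 0.26 = 0.05281 m/day.
Travel time t = L / v = 1480 / 0.05281 = 28025 days = 76.73 years.

76.7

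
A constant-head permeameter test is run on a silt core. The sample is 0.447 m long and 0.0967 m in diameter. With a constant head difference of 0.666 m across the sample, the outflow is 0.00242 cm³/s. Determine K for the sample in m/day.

0.0191

Cross-sectional area A = π·(d/2)² = π × (0.0967/2)² = 0.007344 m².
Convert discharge: 0.00242 cm³/s = 2.420e-09 m³/s.
Darcy's law rearranged: K = Q·L / (A·Δh) = 2.420e-09 × 0.447 / (0.007344 × 0.666) = 2.212e-07 m/s = 0.01911 m/day.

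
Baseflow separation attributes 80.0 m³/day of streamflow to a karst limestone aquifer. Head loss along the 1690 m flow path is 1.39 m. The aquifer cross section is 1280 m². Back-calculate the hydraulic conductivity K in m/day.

76.0

Hydraulic gradient i = Δh / L = 1.39 / 1690 = 0.0008225.
From Q = K·A·i, K = Q / (A·i) = 80.0 / (1280 × 0.0008225) = 75.99 m/day.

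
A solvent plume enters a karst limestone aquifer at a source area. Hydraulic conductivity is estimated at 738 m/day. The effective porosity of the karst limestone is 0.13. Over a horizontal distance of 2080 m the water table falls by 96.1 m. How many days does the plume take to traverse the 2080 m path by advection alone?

Hydraulic gradient i = Δh / L = 96.1 / 2080 = 0.04620.
Darcy flux q = K · i = 738.0 × 0.04620 = 34.10 m/day.
Seepage velocity v = q / n_e = 34.10 / 0.13 = 262.3 m/day.
Travel time t = L / v = 2080 / 262.3 = 7.930 days.

7.93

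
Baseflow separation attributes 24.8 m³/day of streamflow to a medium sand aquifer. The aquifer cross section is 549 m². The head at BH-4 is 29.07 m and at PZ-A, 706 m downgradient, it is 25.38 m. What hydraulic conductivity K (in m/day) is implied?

8.64

Hydraulic gradient i = (29.07 − 25.38) / 706 = 3.69 / 706 = 0.005227.
From Q = K·A·i, K = Q / (A·i) = 24.8 / (549.0 × 0.005227) = 8.643 m/day.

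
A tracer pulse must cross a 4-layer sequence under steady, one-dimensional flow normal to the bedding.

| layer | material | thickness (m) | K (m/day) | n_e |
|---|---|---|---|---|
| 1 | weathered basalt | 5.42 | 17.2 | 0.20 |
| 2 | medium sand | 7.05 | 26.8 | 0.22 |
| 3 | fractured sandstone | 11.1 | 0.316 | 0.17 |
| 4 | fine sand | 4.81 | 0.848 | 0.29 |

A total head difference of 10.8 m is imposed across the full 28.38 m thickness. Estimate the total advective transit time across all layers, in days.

22.7

With flow normal to the layers, continuity requires the same specific discharge q through every layer.
Σ(b_i/K_i) = 5.42/17.2 + 7.05/26.8 + 11.1/0.316 + 4.81/0.848 = 41.38 d.
q = Δh / Σ(b_i/K_i) = 10.8 / 41.38 = 0.2610 m/day.
In each layer the seepage velocity is v_i = q/n_i, so the layer transit time is t_i = b_i·n_i / q:
  layer 1 (weathered basalt): t_1 = 5.42 × 0.20 / 0.2610 = 4.153 d
  layer 2 (medium sand): t_2 = 7.05 × 0.22 / 0.2610 = 5.942 d
  layer 3 (fractured sandstone): t_3 = 11.1 × 0.17 / 0.2610 = 7.229 d
  layer 4 (fine sand): t_4 = 4.81 × 0.29 / 0.2610 = 5.344 d
Total t = Σ t_i = 22.67 days.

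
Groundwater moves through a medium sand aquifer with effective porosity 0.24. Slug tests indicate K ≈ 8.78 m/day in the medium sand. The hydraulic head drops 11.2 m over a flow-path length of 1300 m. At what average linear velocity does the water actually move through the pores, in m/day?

0.315

Hydraulic gradient i = Δh / L = 11.2 / 1300 = 0.008615.
Darcy flux q = K · i = 8.780 × 0.008615 = 0.07564 m/day.
Seepage velocity v = q / n_e = 0.07564 / 0.24 = 0.3152 m/day.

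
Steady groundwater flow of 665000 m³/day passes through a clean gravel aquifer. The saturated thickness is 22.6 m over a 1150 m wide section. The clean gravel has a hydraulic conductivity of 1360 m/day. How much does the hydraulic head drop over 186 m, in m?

3.50

Cross-sectional area A = 1150 × 22.6 = 25990 m².
From Q = K·A·i, i = Q / (K·A) = 665000 / (1360 × 25990) = 0.01881.
Head loss Δh = i · L = 0.01881 × 186 = 3.499 m.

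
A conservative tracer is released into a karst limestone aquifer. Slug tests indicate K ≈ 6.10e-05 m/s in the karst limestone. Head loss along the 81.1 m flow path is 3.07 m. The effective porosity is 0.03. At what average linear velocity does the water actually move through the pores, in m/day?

6.65

Convert K: 6.10e-05 m/s × 86400 = 5.270 m/day.
Hydraulic gradient i = Δh / L = 3.07 / 81.1 = 0.03785.
Darcy flux q = K · i = 5.270 × 0.03785 = 0.1995 m/day.
Seepage velocity v = q / n_e = 0.1995 / 0.03 = 6.650 m/day.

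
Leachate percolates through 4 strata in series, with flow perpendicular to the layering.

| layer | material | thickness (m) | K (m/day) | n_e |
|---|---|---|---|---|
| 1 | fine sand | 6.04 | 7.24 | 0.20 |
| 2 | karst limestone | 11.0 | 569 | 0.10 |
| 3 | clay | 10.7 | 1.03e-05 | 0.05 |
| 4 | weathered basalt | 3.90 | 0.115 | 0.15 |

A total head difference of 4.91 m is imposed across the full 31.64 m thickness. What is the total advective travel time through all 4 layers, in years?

1990

With flow normal to the layers, continuity requires the same specific discharge q through every layer.
Σ(b_i/K_i) = 6.04/7.24 + 11.0/569 + 10.7/1.03e-05 + 3.90/0.115 = 1.039e+06 d.
q = Δh / Σ(b_i/K_i) = 4.91 / 1.039e+06 = 4.726e-06 m/day.
In each layer the seepage velocity is v_i = q/n_i, so the layer transit time is t_i = b_i·n_i / q:
  layer 1 (fine sand): t_1 = 6.04 × 0.20 / 4.726e-06 = 2.556e+05 d
  layer 2 (karst limestone): t_2 = 11.0 × 0.10 / 4.726e-06 = 2.327e+05 d
  layer 3 (clay): t_3 = 10.7 × 0.05 / 4.726e-06 = 1.132e+05 d
  layer 4 (weathered basalt): t_4 = 3.90 × 0.15 / 4.726e-06 = 1.238e+05 d
Total t = Σ t_i = 7.253e+05 days = 1986 years.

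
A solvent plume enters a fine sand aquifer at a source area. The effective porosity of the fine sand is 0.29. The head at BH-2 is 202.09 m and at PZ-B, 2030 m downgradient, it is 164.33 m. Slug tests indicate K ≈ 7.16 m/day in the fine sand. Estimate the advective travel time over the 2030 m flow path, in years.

12.1

Hydraulic gradient i = (202.09 − 164.33) / 2030 = 37.76 / 2030 = 0.01860.
Darcy flux q = K · i = 7.160 × 0.01860 = 0.1332 m/day.
Seepage velocity v = q / n_e = 0.1332 / 0.29 = 0.4593 m/day.
Travel time t = L / v = 2030 / 0.4593 = 4420 days = 12.10 years.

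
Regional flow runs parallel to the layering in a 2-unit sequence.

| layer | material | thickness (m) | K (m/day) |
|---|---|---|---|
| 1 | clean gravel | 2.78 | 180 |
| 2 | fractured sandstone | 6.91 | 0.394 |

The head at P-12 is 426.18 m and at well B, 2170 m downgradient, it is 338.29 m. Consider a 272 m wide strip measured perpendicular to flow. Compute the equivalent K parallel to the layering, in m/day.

51.9

Flow is parallel to layering, so each bed carries its own Darcy discharge and the transmissivities add.
Σ(K_i·b_i) = 180×2.78 + 0.394×6.91 = 503.1 m²/day.
Total thickness b = 9.690 m, so K_eq = Σ(K_i·b_i)/b = 51.92 m/day.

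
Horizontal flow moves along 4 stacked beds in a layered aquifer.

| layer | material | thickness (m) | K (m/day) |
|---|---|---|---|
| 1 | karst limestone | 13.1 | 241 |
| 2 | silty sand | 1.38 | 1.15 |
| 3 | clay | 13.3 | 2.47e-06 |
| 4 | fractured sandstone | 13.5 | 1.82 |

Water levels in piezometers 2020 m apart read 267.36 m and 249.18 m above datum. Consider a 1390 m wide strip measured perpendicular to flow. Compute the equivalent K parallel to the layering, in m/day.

77.1

Flow is parallel to layering, so each bed carries its own Darcy discharge and the transmissivities add.
Σ(K_i·b_i) = 241×13.1 + 1.15×1.38 + 2.47e-06×13.3 + 1.82×13.5 = 3183 m²/day.
Total thickness b = 41.28 m, so K_eq = Σ(K_i·b_i)/b = 77.11 m/day.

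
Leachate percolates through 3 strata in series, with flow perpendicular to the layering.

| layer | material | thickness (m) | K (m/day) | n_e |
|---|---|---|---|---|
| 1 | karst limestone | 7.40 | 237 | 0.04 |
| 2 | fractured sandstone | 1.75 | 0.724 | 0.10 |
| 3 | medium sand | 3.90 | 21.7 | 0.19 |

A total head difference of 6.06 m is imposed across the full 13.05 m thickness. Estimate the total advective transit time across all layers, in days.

With flow normal to the layers, continuity requires the same specific discharge q through every layer.
Σ(b_i/K_i) = 7.40/237 + 1.75/0.724 + 3.90/21.7 = 2.628 d.
q = Δh / Σ(b_i/K_i) = 6.06 / 2.628 = 2.306 m/day.
In each layer the seepage velocity is v_i = q/n_i, so the layer transit time is t_i = b_i·n_i / q:
  layer 1 (karst limestone): t_1 = 7.40 × 0.04 / 2.306 = 0.1284 d
  layer 2 (fractured sandstone): t_2 = 1.75 × 0.10 / 2.306 = 0.07589 d
  layer 3 (medium sand): t_3 = 3.90 × 0.19 / 2.306 = 0.3214 d
Total t = Σ t_i = 0.5256 days.

0.526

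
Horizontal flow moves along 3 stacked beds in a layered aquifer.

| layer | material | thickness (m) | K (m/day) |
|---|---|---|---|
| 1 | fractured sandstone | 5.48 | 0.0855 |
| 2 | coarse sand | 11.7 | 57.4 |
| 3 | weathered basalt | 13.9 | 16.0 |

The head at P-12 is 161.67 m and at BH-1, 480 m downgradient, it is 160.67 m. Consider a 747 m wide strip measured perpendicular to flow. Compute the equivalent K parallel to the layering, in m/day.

Flow is parallel to layering, so each bed carries its own Darcy discharge and the transmissivities add.
Σ(K_i·b_i) = 0.0855×5.48 + 57.4×11.7 + 16.0×13.9 = 894.4 m²/day.
Total thickness b = 31.08 m, so K_eq = Σ(K_i·b_i)/b = 28.78 m/day.

28.8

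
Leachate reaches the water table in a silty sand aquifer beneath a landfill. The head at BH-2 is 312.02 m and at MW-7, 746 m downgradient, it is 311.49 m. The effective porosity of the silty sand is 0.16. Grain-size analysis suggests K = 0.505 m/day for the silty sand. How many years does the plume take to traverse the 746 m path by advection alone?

911

Hydraulic gradient i = (312.02 − 311.49) / 746 = 0.53 / 746 = 0.0007105.
Darcy flux q = K · i = 0.5050 × 0.0007105 = 0.0003588 m/day.
Seepage velocity v = q / n_e = 0.0003588 / 0.16 = 0.002242 m/day.
Travel time t = L / v = 746 / 0.002242 = 3.327e+05 days = 910.8 years.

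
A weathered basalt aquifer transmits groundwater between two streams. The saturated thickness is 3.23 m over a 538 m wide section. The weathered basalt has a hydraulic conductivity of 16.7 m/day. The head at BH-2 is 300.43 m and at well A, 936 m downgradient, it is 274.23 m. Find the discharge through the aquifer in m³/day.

812

Cross-sectional area A = 538 × 3.23 = 1738 m².
Hydraulic gradient i = (300.43 − 274.23) / 936 = 26.2 / 936 = 0.02799.
Darcy's law: Q = K · A · i = 16.70 × 1738 × 0.02799 = 812.3 m³/day.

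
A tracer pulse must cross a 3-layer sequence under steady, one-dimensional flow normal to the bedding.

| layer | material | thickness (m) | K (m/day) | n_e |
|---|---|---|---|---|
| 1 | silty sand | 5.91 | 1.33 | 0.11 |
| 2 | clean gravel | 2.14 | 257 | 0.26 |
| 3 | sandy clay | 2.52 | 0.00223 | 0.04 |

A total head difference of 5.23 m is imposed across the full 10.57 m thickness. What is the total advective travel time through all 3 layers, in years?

With flow normal to the layers, continuity requires the same specific discharge q through every layer.
Σ(b_i/K_i) = 5.91/1.33 + 2.14/257 + 2.52/0.00223 = 1134 d.
q = Δh / Σ(b_i/K_i) = 5.23 / 1134 = 0.004610 m/day.
In each layer the seepage velocity is v_i = q/n_i, so the layer transit time is t_i = b_i·n_i / q:
  layer 1 (silty sand): t_1 = 5.91 × 0.11 / 0.004610 = 141.0 d
  layer 2 (clean gravel): t_2 = 2.14 × 0.26 / 0.004610 = 120.7 d
  layer 3 (sandy clay): t_3 = 2.52 × 0.04 / 0.004610 = 21.87 d
Total t = Σ t_i = 283.6 days = 0.7764 years.

0.776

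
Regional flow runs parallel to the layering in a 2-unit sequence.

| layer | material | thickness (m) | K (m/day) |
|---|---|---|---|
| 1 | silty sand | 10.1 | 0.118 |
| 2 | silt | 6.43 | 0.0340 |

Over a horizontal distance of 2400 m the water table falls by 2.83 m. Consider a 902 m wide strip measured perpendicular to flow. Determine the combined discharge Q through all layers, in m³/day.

Flow is parallel to layering, so each bed carries its own Darcy discharge and the transmissivities add.
Σ(K_i·b_i) = 0.118×10.1 + 0.0340×6.43 = 1.410 m²/day.
Hydraulic gradient i = Δh / L = 2.83 / 2400 = 0.001179.
Q = Σ(K_i·b_i) · W · i = 1.410 × 902 × 0.001179 = 1.500 m³/day.

1.50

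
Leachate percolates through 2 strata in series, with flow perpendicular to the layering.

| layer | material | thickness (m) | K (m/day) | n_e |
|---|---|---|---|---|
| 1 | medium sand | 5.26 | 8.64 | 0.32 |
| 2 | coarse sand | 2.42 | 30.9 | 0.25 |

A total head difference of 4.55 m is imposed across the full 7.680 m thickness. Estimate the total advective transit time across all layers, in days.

0.346

With flow normal to the layers, continuity requires the same specific discharge q through every layer.
Σ(b_i/K_i) = 5.26/8.64 + 2.42/30.9 = 0.6871 d.
q = Δh / Σ(b_i/K_i) = 4.55 / 0.6871 = 6.622 m/day.
In each layer the seepage velocity is v_i = q/n_i, so the layer transit time is t_i = b_i·n_i / q:
  layer 1 (medium sand): t_1 = 5.26 × 0.32 / 6.622 = 0.2542 d
  layer 2 (coarse sand): t_2 = 2.42 × 0.25 / 6.622 = 0.09136 d
Total t = Σ t_i = 0.3456 days.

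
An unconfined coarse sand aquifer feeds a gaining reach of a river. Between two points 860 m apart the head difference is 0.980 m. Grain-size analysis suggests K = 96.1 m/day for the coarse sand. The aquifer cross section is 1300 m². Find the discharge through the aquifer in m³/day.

142

Hydraulic gradient i = Δh / L = 0.980 / 860 = 0.001140.
Darcy's law: Q = K · A · i = 96.10 × 1300 × 0.001140 = 142.4 m³/day.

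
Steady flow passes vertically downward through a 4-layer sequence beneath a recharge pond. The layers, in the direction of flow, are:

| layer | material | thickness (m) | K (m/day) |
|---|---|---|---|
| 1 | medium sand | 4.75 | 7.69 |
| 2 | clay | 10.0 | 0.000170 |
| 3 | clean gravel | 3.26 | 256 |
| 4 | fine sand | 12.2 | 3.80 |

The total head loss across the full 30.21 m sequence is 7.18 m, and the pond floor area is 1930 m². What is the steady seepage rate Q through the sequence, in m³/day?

0.236

Flow is perpendicular to layering, so the layers act in series and the equivalent K is the thickness-weighted harmonic mean.
Total thickness L = 4.75 + 10.0 + 3.26 + 12.2 = 30.21 m.
Σ(b_i/K_i) = 4.75/7.69 + 10.0/0.000170 + 3.26/256 + 12.2/3.80 = 58827 d.
K_eq = L / Σ(b_i/K_i) = 30.21 / 58827 = 0.0005135 m/day.
Q = K_eq · A · (Δh/L) = 0.0005135 × 1930 × (7.18/30.21) = 0.2356 m³/day.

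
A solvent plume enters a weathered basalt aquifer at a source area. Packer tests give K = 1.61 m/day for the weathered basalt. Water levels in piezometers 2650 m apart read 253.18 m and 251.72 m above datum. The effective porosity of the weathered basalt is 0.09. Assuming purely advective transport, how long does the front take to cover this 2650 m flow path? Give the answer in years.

Hydraulic gradient i = (253.18 − 251.72) / 2650 = 1.46 / 2650 = 0.0005509.
Darcy flux q = K · i = 1.610 × 0.0005509 = 0.0008870 m/day.
Seepage velocity v = q / n_e = 0.0008870 / 0.09 = 0.009856 m/day.
Travel time t = L / v = 2650 / 0.009856 = 2.689e+05 days = 736.1 years.

736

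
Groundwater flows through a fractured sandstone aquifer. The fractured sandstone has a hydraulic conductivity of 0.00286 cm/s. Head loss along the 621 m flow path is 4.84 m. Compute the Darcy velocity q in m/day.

Convert K: 0.00286 cm/s × 864 = 2.471 m/day.
Hydraulic gradient i = Δh / L = 4.84 / 621 = 0.007794.
Specific discharge q = K · i = 2.471 × 0.007794 = 0.01926 m/day.

0.0193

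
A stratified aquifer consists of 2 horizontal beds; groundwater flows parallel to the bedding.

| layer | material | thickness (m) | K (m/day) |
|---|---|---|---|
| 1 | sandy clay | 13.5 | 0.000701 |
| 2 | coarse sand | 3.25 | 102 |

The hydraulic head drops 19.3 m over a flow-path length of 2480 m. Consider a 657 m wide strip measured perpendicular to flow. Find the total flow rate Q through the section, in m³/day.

Flow is parallel to layering, so each bed carries its own Darcy discharge and the transmissivities add.
Σ(K_i·b_i) = 0.000701×13.5 + 102×3.25 = 331.5 m²/day.
Hydraulic gradient i = Δh / L = 19.3 / 2480 = 0.007782.
Q = Σ(K_i·b_i) · W · i = 331.5 × 657 × 0.007782 = 1695 m³/day.

1690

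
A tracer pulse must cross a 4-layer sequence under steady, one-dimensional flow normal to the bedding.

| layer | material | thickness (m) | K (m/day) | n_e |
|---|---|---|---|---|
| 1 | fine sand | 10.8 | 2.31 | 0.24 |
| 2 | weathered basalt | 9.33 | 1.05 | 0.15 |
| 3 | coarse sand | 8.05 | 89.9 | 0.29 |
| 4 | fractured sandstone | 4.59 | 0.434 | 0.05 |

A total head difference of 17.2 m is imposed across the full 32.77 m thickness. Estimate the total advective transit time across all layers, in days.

9.23

With flow normal to the layers, continuity requires the same specific discharge q through every layer.
Σ(b_i/K_i) = 10.8/2.31 + 9.33/1.05 + 8.05/89.9 + 4.59/0.434 = 24.23 d.
q = Δh / Σ(b_i/K_i) = 17.2 / 24.23 = 0.7100 m/day.
In each layer the seepage velocity is v_i = q/n_i, so the layer transit time is t_i = b_i·n_i / q:
  layer 1 (fine sand): t_1 = 10.8 × 0.24 / 0.7100 = 3.651 d
  layer 2 (weathered basalt): t_2 = 9.33 × 0.15 / 0.7100 = 1.971 d
  layer 3 (coarse sand): t_3 = 8.05 × 0.29 / 0.7100 = 3.288 d
  layer 4 (fractured sandstone): t_4 = 4.59 × 0.05 / 0.7100 = 0.3233 d
Total t = Σ t_i = 9.234 days.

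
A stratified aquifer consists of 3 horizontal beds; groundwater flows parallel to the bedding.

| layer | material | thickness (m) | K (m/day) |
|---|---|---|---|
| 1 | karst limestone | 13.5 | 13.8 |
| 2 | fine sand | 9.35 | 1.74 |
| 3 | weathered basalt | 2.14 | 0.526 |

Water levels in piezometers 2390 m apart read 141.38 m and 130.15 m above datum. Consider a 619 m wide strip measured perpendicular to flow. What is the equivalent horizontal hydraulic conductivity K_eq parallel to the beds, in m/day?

8.15

Flow is parallel to layering, so each bed carries its own Darcy discharge and the transmissivities add.
Σ(K_i·b_i) = 13.8×13.5 + 1.74×9.35 + 0.526×2.14 = 203.7 m²/day.
Total thickness b = 24.99 m, so K_eq = Σ(K_i·b_i)/b = 8.151 m/day.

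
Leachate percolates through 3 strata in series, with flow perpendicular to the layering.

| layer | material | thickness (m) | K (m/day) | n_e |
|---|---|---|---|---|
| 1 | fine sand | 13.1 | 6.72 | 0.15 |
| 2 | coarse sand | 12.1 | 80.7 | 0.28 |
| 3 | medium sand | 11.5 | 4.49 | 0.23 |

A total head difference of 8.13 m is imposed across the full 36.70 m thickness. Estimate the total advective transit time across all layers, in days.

With flow normal to the layers, continuity requires the same specific discharge q through every layer.
Σ(b_i/K_i) = 13.1/6.72 + 12.1/80.7 + 11.5/4.49 = 4.661 d.
q = Δh / Σ(b_i/K_i) = 8.13 / 4.661 = 1.744 m/day.
In each layer the seepage velocity is v_i = q/n_i, so the layer transit time is t_i = b_i·n_i / q:
  layer 1 (fine sand): t_1 = 13.1 × 0.15 / 1.744 = 1.126 d
  layer 2 (coarse sand): t_2 = 12.1 × 0.28 / 1.744 = 1.942 d
  layer 3 (medium sand): t_3 = 11.5 × 0.23 / 1.744 = 1.516 d
Total t = Σ t_i = 4.585 days.

4.58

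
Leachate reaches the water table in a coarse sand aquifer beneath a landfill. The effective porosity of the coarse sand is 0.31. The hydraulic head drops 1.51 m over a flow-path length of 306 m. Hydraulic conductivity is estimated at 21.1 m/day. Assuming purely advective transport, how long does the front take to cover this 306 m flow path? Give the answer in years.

Hydraulic gradient i = Δh / L = 1.51 / 306 = 0.004935.
Darcy flux q = K · i = 21.10 × 0.004935 = 0.1041 m/day.
Seepage velocity v = q / n_e = 0.1041 / 0.31 = 0.3359 m/day.
Travel time t = L / v = 306 / 0.3359 = 911.1 days = 2.494 years.

2.49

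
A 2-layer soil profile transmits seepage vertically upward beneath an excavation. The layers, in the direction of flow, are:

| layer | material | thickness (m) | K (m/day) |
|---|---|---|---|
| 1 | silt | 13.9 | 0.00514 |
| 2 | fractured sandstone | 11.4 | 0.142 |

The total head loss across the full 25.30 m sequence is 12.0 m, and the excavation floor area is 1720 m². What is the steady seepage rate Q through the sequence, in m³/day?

7.41

Flow is perpendicular to layering, so the layers act in series and the equivalent K is the thickness-weighted harmonic mean.
Total thickness L = 13.9 + 11.4 = 25.30 m.
Σ(b_i/K_i) = 13.9/0.00514 + 11.4/0.142 = 2785 d.
K_eq = L / Σ(b_i/K_i) = 25.30 / 2785 = 0.009086 m/day.
Q = K_eq · A · (Δh/L) = 0.009086 × 1720 × (12.0/25.30) = 7.412 m³/day.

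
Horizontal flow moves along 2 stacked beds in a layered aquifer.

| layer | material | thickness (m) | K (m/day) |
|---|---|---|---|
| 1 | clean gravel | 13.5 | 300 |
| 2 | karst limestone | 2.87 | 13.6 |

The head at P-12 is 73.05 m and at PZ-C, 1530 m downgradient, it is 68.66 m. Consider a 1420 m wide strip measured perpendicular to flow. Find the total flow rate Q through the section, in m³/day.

Flow is parallel to layering, so each bed carries its own Darcy discharge and the transmissivities add.
Σ(K_i·b_i) = 300×13.5 + 13.6×2.87 = 4089 m²/day.
Hydraulic gradient i = (73.05 − 68.66) / 1530 = 4.39 / 1530 = 0.002869.
Q = Σ(K_i·b_i) · W · i = 4089 × 1420 × 0.002869 = 16660 m³/day.

16700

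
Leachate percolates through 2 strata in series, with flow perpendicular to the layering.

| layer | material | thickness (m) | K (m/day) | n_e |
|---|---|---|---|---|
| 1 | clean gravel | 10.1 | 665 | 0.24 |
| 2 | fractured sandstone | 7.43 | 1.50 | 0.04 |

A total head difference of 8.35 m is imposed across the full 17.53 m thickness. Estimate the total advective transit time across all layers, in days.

1.62

With flow normal to the layers, continuity requires the same specific discharge q through every layer.
Σ(b_i/K_i) = 10.1/665 + 7.43/1.50 = 4.969 d.
q = Δh / Σ(b_i/K_i) = 8.35 / 4.969 = 1.681 m/day.
In each layer the seepage velocity is v_i = q/n_i, so the layer transit time is t_i = b_i·n_i / q:
  layer 1 (clean gravel): t_1 = 10.1 × 0.24 / 1.681 = 1.442 d
  layer 2 (fractured sandstone): t_2 = 7.43 × 0.04 / 1.681 = 0.1768 d
Total t = Σ t_i = 1.619 days.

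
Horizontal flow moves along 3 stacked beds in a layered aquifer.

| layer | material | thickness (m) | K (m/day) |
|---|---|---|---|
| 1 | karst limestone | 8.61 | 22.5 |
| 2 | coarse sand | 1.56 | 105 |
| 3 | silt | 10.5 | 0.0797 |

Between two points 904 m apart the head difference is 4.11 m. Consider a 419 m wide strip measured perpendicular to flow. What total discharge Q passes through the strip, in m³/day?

683

Flow is parallel to layering, so each bed carries its own Darcy discharge and the transmissivities add.
Σ(K_i·b_i) = 22.5×8.61 + 105×1.56 + 0.0797×10.5 = 358.4 m²/day.
Hydraulic gradient i = Δh / L = 4.11 / 904 = 0.004546.
Q = Σ(K_i·b_i) · W · i = 358.4 × 419 × 0.004546 = 682.7 m³/day.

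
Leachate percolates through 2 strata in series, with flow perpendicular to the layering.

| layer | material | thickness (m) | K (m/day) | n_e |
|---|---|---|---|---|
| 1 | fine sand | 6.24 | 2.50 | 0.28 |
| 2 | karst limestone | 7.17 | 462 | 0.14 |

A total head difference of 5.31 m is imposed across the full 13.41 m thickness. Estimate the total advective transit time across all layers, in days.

With flow normal to the layers, continuity requires the same specific discharge q through every layer.
Σ(b_i/K_i) = 6.24/2.50 + 7.17/462 = 2.512 d.
q = Δh / Σ(b_i/K_i) = 5.31 / 2.512 = 2.114 m/day.
In each layer the seepage velocity is v_i = q/n_i, so the layer transit time is t_i = b_i·n_i / q:
  layer 1 (fine sand): t_1 = 6.24 × 0.28 / 2.114 = 0.8264 d
  layer 2 (karst limestone): t_2 = 7.17 × 0.14 / 2.114 = 0.4748 d
Total t = Σ t_i = 1.301 days.

1.30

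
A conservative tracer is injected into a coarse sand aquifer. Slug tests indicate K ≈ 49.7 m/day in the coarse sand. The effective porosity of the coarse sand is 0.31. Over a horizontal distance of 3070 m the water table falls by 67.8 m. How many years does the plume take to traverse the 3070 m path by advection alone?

2.37

Hydraulic gradient i = Δh / L = 67.8 / 3070 = 0.02208.
Darcy flux q = K · i = 49.70 × 0.02208 = 1.098 m/day.
Seepage velocity v = q / n_e = 1.098 / 0.31 = 3.541 m/day.
Travel time t = L / v = 3070 / 3.541 = 867.1 days = 2.374 years.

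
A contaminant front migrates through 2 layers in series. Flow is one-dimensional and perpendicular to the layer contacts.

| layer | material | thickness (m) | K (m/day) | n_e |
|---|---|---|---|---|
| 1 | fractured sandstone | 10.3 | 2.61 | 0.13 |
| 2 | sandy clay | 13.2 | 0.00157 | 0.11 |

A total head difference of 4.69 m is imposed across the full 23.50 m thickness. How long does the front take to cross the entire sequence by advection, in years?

With flow normal to the layers, continuity requires the same specific discharge q through every layer.
Σ(b_i/K_i) = 10.3/2.61 + 13.2/0.00157 = 8412 d.
q = Δh / Σ(b_i/K_i) = 4.69 / 8412 = 0.0005576 m/day.
In each layer the seepage velocity is v_i = q/n_i, so the layer transit time is t_i = b_i·n_i / q:
  layer 1 (fractured sandstone): t_1 = 10.3 × 0.13 / 0.0005576 = 2402 d
  layer 2 (sandy clay): t_2 = 13.2 × 0.11 / 0.0005576 = 2604 d
Total t = Σ t_i = 5006 days = 13.70 years.

13.7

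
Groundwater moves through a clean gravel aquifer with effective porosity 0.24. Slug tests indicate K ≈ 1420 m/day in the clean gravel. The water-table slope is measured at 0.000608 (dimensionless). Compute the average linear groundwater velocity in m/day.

3.60

Hydraulic gradient i = 0.000608.
Darcy flux q = K · i = 1420 × 0.0006080 = 0.8634 m/day.
Seepage velocity v = q / n_e = 0.8634 / 0.24 = 3.597 m/day.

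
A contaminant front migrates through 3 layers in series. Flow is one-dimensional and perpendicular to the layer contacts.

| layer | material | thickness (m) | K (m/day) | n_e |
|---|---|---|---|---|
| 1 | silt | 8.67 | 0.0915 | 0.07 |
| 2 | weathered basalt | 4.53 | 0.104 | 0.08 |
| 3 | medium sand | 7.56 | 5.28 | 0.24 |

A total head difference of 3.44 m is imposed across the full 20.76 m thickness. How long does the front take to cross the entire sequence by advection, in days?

With flow normal to the layers, continuity requires the same specific discharge q through every layer.
Σ(b_i/K_i) = 8.67/0.0915 + 4.53/0.104 + 7.56/5.28 = 139.7 d.
q = Δh / Σ(b_i/K_i) = 3.44 / 139.7 = 0.02462 m/day.
In each layer the seepage velocity is v_i = q/n_i, so the layer transit time is t_i = b_i·n_i / q:
  layer 1 (silt): t_1 = 8.67 × 0.07 / 0.02462 = 24.65 d
  layer 2 (weathered basalt): t_2 = 4.53 × 0.08 / 0.02462 = 14.72 d
  layer 3 (medium sand): t_3 = 7.56 × 0.24 / 0.02462 = 73.71 d
Total t = Σ t_i = 113.1 days.

113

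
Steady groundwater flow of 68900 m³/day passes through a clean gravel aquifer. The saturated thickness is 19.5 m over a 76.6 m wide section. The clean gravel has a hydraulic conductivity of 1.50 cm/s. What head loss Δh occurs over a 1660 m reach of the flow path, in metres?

Convert K: 1.50 cm/s × 864 = 1296 m/day.
Cross-sectional area A = 76.6 × 19.5 = 1494 m².
From Q = K·A·i, i = Q / (K·A) = 68900 / (1296 × 1494) = 0.03559.
Head loss Δh = i · L = 0.03559 × 1660 = 59.08 m.

59.1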